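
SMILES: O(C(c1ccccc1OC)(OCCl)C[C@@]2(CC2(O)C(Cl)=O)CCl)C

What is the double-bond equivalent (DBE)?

6

Molecular formula from the SMILES: C16H19Cl3O5.
DoU = (2C + 2 + N − H − X)/2 = (2·16 + 2 + 0 − 19 − 3)/2 = 12/2 = 6.
(Structurally: 2 ring(s) + 4 π bond(s) = 6.)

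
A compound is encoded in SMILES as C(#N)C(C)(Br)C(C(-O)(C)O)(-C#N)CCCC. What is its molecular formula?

Heavy atoms from the SMILES: 1 Br, 11 C, 2 N, 2 O.
Implicit hydrogens by atom environment:
  5 × C: no H
  3 × C: 3 H each → 9
  3 × C: 2 H each → 6
  2 × N: no H
  2 × O: 1 H each → 2
  1 × Br: no H
  Total hydrogens = 17.
Molecular formula: C11H17BrN2O2

C11H17BrN2O2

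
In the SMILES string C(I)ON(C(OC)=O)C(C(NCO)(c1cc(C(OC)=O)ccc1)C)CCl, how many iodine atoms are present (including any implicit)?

1

The symbol for iodine appears 1 time in the SMILES.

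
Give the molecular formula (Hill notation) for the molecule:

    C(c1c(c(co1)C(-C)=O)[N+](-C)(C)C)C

C11H18NO2+

Heavy atoms from the SMILES: 11 C, 1 N, 2 O.
Implicit hydrogens by atom environment:
  5 × C: 3 H each → 15
  3 × C (aromatic): no H
  1 × C: 2 H
  1 × C (aromatic): 1 H
  1 × C: no H
  1 × N (charge +1): no H
  1 × O (aromatic): no H
  1 × O: no H
  Total hydrogens = 18.
Net charge +1.
Molecular formula: C11H18NO2+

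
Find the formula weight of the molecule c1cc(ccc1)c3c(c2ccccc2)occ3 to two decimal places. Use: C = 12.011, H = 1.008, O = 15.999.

Molecular formula: C16H12O.
M = 16×12.011 + 12×1.008 + 1×15.999 = 220.27 g/mol.

220.27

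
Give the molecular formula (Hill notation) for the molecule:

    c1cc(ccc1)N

C6H7N

Heavy atoms from the SMILES: 6 C, 1 N.
Implicit hydrogens by atom environment:
  5 × C (aromatic): 1 H each → 5
  1 × C (aromatic): no H
  1 × N: 2 H
  Total hydrogens = 7.
Molecular formula: C6H7N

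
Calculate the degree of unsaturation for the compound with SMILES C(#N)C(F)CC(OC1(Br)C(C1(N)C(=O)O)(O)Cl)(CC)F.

Molecular formula from the SMILES: C10H12BrClF2N2O4.
DoU = (2C + 2 + N − H − X)/2 = (2·10 + 2 + 2 − 12 − 4)/2 = 8/2 = 4.
(Structurally: 1 ring(s) + 3 π bond(s) = 4.)

4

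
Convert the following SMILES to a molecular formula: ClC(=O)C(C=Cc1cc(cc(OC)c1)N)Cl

C11H11Cl2NO2

Heavy atoms from the SMILES: 11 C, 2 Cl, 1 N, 2 O.
Implicit hydrogens by atom environment:
  3 × C (aromatic): 1 H each → 3
  3 × C: 1 H each → 3
  3 × C (aromatic): no H
  2 × Cl: no H
  2 × O: no H
  1 × C: 3 H
  1 × C: no H
  1 × N: 2 H
  Total hydrogens = 11.
Molecular formula: C11H11Cl2NO2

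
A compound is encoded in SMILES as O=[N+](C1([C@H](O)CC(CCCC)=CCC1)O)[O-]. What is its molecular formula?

Heavy atoms from the SMILES: 11 C, 1 N, 4 O.
Implicit hydrogens by atom environment:
  6 × C: 2 H each → 12
  2 × C: 1 H each → 2
  2 × C: no H
  2 × O: 1 H each → 2
  1 × C: 3 H
  1 × N (charge +1): no H
  1 × O: no H
  1 × O (charge -1): no H
  Total hydrogens = 19.
Molecular formula: C11H19NO4

C11H19NO4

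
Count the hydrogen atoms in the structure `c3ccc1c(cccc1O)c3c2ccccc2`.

12

Hydrogens are implicit in SMILES; fill each atom to its normal valence:
  11 × C (aromatic): 1 H each → 11
  5 × C (aromatic): no H
  1 × O: 1 H
  Total hydrogens = 12.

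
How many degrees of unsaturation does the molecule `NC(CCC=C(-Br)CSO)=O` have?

Molecular formula from the SMILES: C6H10BrNO2S.
DoU = (2C + 2 + N − H − X)/2 = (2·6 + 2 + 1 − 10 − 1)/2 = 4/2 = 2.
(Structurally: 0 ring(s) + 2 π bond(s) = 2.)

2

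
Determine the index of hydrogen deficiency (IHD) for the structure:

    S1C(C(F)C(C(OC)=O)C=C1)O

Molecular formula from the SMILES: C7H9FO3S.
DoU = (2C + 2 + N − H − X)/2 = (2·7 + 2 + 0 − 9 − 1)/2 = 6/2 = 3.
(Structurally: 1 ring(s) + 2 π bond(s) = 3.)

3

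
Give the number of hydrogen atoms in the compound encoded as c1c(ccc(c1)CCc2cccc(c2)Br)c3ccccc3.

17

Hydrogens are implicit in SMILES; fill each atom to its normal valence:
  13 × C (aromatic): 1 H each → 13
  5 × C (aromatic): no H
  2 × C: 2 H each → 4
  1 × Br: no H
  Total hydrogens = 17.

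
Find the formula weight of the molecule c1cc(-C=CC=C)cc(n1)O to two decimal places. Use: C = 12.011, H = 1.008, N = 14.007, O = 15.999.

Molecular formula: C9H9NO.
M = 9×12.011 + 9×1.008 + 1×14.007 + 1×15.999 = 147.18 g/mol.

147.18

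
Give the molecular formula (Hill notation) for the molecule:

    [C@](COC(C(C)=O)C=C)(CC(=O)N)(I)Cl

C9H13ClINO3

Heavy atoms from the SMILES: 9 C, 1 Cl, 1 I, 1 N, 3 O.
Implicit hydrogens by atom environment:
  3 × C: 2 H each → 6
  3 × C: no H
  3 × O: no H
  2 × C: 1 H each → 2
  1 × C: 3 H
  1 × Cl: no H
  1 × I: no H
  1 × N: 2 H
  Total hydrogens = 13.
Molecular formula: C9H13ClINO3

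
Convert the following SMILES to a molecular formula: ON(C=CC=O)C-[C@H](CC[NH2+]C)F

Heavy atoms from the SMILES: 8 C, 1 F, 2 N, 2 O.
Implicit hydrogens by atom environment:
  4 × C: 1 H each → 4
  3 × C: 2 H each → 6
  1 × C: 3 H
  1 × F: no H
  1 × N (charge +1): 2 H
  1 × N: no H
  1 × O: 1 H
  1 × O: no H
  Total hydrogens = 16.
Net charge +1.
Molecular formula: C8H16FN2O2+

C8H16FN2O2+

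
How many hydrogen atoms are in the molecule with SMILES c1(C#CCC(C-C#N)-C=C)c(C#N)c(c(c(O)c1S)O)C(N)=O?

13

Hydrogens are implicit in SMILES; fill each atom to its normal valence:
  6 × C (aromatic): no H
  5 × C: no H
  3 × C: 2 H each → 6
  2 × C: 1 H each → 2
  2 × N: no H
  2 × O: 1 H each → 2
  1 × N: 2 H
  1 × O: no H
  1 × S: 1 H
  Total hydrogens = 13.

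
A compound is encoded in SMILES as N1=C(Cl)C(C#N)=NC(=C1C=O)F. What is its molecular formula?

C6HClFN3O

Heavy atoms from the SMILES: 6 C, 1 Cl, 1 F, 3 N, 1 O.
Implicit hydrogens by atom environment:
  4 × C (aromatic): no H
  2 × N (aromatic): no H
  1 × C: 1 H
  1 × C: no H
  1 × Cl: no H
  1 × F: no H
  1 × N: no H
  1 × O: no H
  Total hydrogens = 1.
Molecular formula: C6HClFN3O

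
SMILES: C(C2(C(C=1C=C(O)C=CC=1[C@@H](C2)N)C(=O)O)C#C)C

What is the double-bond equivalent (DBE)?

Molecular formula from the SMILES: C15H17NO3.
DoU = (2C + 2 + N − H − X)/2 = (2·15 + 2 + 1 − 17 − 0)/2 = 16/2 = 8.
(Structurally: 2 ring(s) + 6 π bond(s) = 8.)

8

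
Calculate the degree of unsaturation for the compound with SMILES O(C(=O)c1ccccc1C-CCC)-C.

5

Molecular formula from the SMILES: C12H16O2.
DoU = (2C + 2 + N − H − X)/2 = (2·12 + 2 + 0 − 16 − 0)/2 = 10/2 = 5.
(Structurally: 1 ring(s) + 4 π bond(s) = 5.)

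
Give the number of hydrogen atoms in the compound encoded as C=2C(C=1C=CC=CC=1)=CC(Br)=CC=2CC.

Hydrogens are implicit in SMILES; fill each atom to its normal valence:
  8 × C (aromatic): 1 H each → 8
  4 × C (aromatic): no H
  1 × Br: no H
  1 × C: 3 H
  1 × C: 2 H
  Total hydrogens = 13.

13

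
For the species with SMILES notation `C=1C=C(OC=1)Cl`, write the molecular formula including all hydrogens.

C4H3ClO

Heavy atoms from the SMILES: 4 C, 1 Cl, 1 O.
Implicit hydrogens by atom environment:
  3 × C (aromatic): 1 H each → 3
  1 × C (aromatic): no H
  1 × Cl: no H
  1 × O (aromatic): no H
  Total hydrogens = 3.
Molecular formula: C4H3ClO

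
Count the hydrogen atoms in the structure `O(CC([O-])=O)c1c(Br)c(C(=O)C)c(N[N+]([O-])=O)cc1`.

Hydrogens are implicit in SMILES; fill each atom to its normal valence:
  4 × C (aromatic): no H
  4 × O: no H
  2 × C (aromatic): 1 H each → 2
  2 × C: no H
  2 × O (charge -1): no H
  1 × Br: no H
  1 × C: 3 H
  1 × C: 2 H
  1 × N: 1 H
  1 × N (charge +1): no H
  Total hydrogens = 8.

8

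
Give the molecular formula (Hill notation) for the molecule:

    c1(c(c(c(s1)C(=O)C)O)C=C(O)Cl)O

C8H7ClO4S

Heavy atoms from the SMILES: 8 C, 1 Cl, 4 O, 1 S.
Implicit hydrogens by atom environment:
  4 × C (aromatic): no H
  3 × O: 1 H each → 3
  2 × C: no H
  1 × C: 3 H
  1 × C: 1 H
  1 × Cl: no H
  1 × O: no H
  1 × S (aromatic): no H
  Total hydrogens = 7.
Molecular formula: C8H7ClO4S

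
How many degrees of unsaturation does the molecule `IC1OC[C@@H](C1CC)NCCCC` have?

Molecular formula from the SMILES: C10H20INO.
DoU = (2C + 2 + N − H − X)/2 = (2·10 + 2 + 1 − 20 − 1)/2 = 2/2 = 1.
(Structurally: 1 ring(s) + 0 π bond(s) = 1.)

1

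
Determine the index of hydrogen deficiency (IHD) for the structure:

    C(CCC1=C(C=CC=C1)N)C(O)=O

Molecular formula from the SMILES: C10H13NO2.
DoU = (2C + 2 + N − H − X)/2 = (2·10 + 2 + 1 − 13 − 0)/2 = 10/2 = 5.
(Structurally: 1 ring(s) + 4 π bond(s) = 5.)

5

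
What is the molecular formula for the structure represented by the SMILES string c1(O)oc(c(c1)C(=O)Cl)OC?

Heavy atoms from the SMILES: 6 C, 1 Cl, 4 O.
Implicit hydrogens by atom environment:
  3 × C (aromatic): no H
  2 × O: no H
  1 × C: 3 H
  1 × C (aromatic): 1 H
  1 × C: no H
  1 × Cl: no H
  1 × O: 1 H
  1 × O (aromatic): no H
  Total hydrogens = 5.
Molecular formula: C6H5ClO4

C6H5ClO4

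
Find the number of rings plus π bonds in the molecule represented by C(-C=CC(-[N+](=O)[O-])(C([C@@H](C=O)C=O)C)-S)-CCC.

Molecular formula from the SMILES: C12H19NO4S.
DoU = (2C + 2 + N − H − X)/2 = (2·12 + 2 + 1 − 19 − 0)/2 = 8/2 = 4.
(Structurally: 0 ring(s) + 4 π bond(s) = 4.)

4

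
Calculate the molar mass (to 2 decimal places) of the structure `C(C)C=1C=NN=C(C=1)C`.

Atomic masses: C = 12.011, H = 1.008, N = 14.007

122.17

Molecular formula: C7H10N2.
M = 7×12.011 + 10×1.008 + 2×14.007 = 122.17 g/mol.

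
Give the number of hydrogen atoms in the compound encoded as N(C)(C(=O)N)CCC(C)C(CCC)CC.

26

Hydrogens are implicit in SMILES; fill each atom to its normal valence:
  5 × C: 2 H each → 10
  4 × C: 3 H each → 12
  2 × C: 1 H each → 2
  1 × C: no H
  1 × N: 2 H
  1 × N: no H
  1 × O: no H
  Total hydrogens = 26.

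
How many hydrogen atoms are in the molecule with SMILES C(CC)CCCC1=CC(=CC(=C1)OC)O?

20

Hydrogens are implicit in SMILES; fill each atom to its normal valence:
  5 × C: 2 H each → 10
  3 × C (aromatic): 1 H each → 3
  3 × C (aromatic): no H
  2 × C: 3 H each → 6
  1 × O: 1 H
  1 × O: no H
  Total hydrogens = 20.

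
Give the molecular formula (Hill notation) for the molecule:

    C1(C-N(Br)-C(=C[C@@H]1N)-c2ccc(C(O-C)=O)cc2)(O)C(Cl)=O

C14H14BrClN2O4

Heavy atoms from the SMILES: 1 Br, 14 C, 1 Cl, 2 N, 4 O.
Implicit hydrogens by atom environment:
  4 × C (aromatic): 1 H each → 4
  4 × C: no H
  3 × O: no H
  2 × C: 1 H each → 2
  2 × C (aromatic): no H
  1 × Br: no H
  1 × C: 3 H
  1 × C: 2 H
  1 × Cl: no H
  1 × N: 2 H
  1 × N: no H
  1 × O: 1 H
  Total hydrogens = 14.
Molecular formula: C14H14BrClN2O4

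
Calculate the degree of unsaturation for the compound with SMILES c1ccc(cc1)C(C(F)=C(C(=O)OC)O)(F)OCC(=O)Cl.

7

Molecular formula from the SMILES: C13H11ClF2O5.
DoU = (2C + 2 + N − H − X)/2 = (2·13 + 2 + 0 − 11 − 3)/2 = 14/2 = 7.
(Structurally: 1 ring(s) + 6 π bond(s) = 7.)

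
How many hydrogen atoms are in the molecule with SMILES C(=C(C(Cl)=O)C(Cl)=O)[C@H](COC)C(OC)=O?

10

Hydrogens are implicit in SMILES; fill each atom to its normal valence:
  5 × O: no H
  4 × C: no H
  2 × C: 3 H each → 6
  2 × C: 1 H each → 2
  2 × Cl: no H
  1 × C: 2 H
  Total hydrogens = 10.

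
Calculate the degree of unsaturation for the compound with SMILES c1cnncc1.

4

Molecular formula from the SMILES: C4H4N2.
DoU = (2C + 2 + N − H − X)/2 = (2·4 + 2 + 2 − 4 − 0)/2 = 8/2 = 4.
(Structurally: 1 ring(s) + 3 π bond(s) = 4.)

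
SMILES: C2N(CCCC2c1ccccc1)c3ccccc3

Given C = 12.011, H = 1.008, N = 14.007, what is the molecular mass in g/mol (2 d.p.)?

237.35

Molecular formula: C17H19N.
M = 17×12.011 + 19×1.008 + 1×14.007 = 237.35 g/mol.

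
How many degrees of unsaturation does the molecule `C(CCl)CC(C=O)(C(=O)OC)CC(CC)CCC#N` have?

Molecular formula from the SMILES: C14H22ClNO3.
DoU = (2C + 2 + N − H − X)/2 = (2·14 + 2 + 1 − 22 − 1)/2 = 8/2 = 4.
(Structurally: 0 ring(s) + 4 π bond(s) = 4.)

4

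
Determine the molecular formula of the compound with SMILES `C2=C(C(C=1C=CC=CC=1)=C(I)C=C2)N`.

C12H10IN

Heavy atoms from the SMILES: 12 C, 1 I, 1 N.
Implicit hydrogens by atom environment:
  8 × C (aromatic): 1 H each → 8
  4 × C (aromatic): no H
  1 × I: no H
  1 × N: 2 H
  Total hydrogens = 10.
Molecular formula: C12H10IN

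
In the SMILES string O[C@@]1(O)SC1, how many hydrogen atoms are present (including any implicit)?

4

Hydrogens are implicit in SMILES; fill each atom to its normal valence:
  2 × O: 1 H each → 2
  1 × C: 2 H
  1 × C: no H
  1 × S: no H
  Total hydrogens = 4.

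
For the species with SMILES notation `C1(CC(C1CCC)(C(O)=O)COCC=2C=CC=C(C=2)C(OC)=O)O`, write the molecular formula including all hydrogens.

Heavy atoms from the SMILES: 18 C, 6 O.
Implicit hydrogens by atom environment:
  5 × C: 2 H each → 10
  4 × C (aromatic): 1 H each → 4
  4 × O: no H
  3 × C: no H
  2 × C: 3 H each → 6
  2 × C: 1 H each → 2
  2 × C (aromatic): no H
  2 × O: 1 H each → 2
  Total hydrogens = 24.
Molecular formula: C18H24O6

C18H24O6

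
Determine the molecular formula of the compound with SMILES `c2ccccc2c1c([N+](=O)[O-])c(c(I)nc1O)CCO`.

C13H11IN2O4

Heavy atoms from the SMILES: 13 C, 1 I, 2 N, 4 O.
Implicit hydrogens by atom environment:
  6 × C (aromatic): no H
  5 × C (aromatic): 1 H each → 5
  2 × C: 2 H each → 4
  2 × O: 1 H each → 2
  1 × I: no H
  1 × N (aromatic): no H
  1 × N (charge +1): no H
  1 × O: no H
  1 × O (charge -1): no H
  Total hydrogens = 11.
Molecular formula: C13H11IN2O4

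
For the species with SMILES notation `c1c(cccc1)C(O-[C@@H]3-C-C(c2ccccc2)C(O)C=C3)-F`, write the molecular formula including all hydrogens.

C19H19FO2

Heavy atoms from the SMILES: 19 C, 1 F, 2 O.
Implicit hydrogens by atom environment:
  10 × C (aromatic): 1 H each → 10
  6 × C: 1 H each → 6
  2 × C (aromatic): no H
  1 × C: 2 H
  1 × F: no H
  1 × O: 1 H
  1 × O: no H
  Total hydrogens = 19.
Molecular formula: C19H19FO2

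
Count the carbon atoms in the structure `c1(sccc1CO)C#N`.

The symbol for carbon appears 6 times in the SMILES. Lowercase c denotes aromatic carbon and counts toward C.

6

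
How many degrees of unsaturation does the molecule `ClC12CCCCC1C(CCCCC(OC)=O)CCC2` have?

3

Molecular formula from the SMILES: C16H27ClO2.
DoU = (2C + 2 + N − H − X)/2 = (2·16 + 2 + 0 − 27 − 1)/2 = 6/2 = 3.
(Structurally: 2 ring(s) + 1 π bond(s) = 3.)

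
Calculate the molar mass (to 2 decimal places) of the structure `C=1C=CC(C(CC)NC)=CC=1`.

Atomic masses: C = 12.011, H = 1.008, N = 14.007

149.24

Molecular formula: C10H15N.
M = 10×12.011 + 15×1.008 + 1×14.007 = 149.24 g/mol.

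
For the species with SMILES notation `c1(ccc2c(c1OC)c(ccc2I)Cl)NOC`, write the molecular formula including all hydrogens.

C12H11ClINO2

Heavy atoms from the SMILES: 12 C, 1 Cl, 1 I, 1 N, 2 O.
Implicit hydrogens by atom environment:
  6 × C (aromatic): no H
  4 × C (aromatic): 1 H each → 4
  2 × C: 3 H each → 6
  2 × O: no H
  1 × Cl: no H
  1 × I: no H
  1 × N: 1 H
  Total hydrogens = 11.
Molecular formula: C12H11ClINO2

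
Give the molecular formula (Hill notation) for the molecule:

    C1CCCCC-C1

Heavy atoms from the SMILES: 7 C.
Implicit hydrogens by atom environment:
  7 × C: 2 H each → 14
  Total hydrogens = 14.
Molecular formula: C7H14

C7H14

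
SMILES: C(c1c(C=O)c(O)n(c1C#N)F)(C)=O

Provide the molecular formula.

Heavy atoms from the SMILES: 8 C, 1 F, 2 N, 3 O.
Implicit hydrogens by atom environment:
  4 × C (aromatic): no H
  2 × C: no H
  2 × O: no H
  1 × C: 3 H
  1 × C: 1 H
  1 × F: no H
  1 × N (aromatic): no H
  1 × N: no H
  1 × O: 1 H
  Total hydrogens = 5.
Molecular formula: C8H5FN2O3

C8H5FN2O3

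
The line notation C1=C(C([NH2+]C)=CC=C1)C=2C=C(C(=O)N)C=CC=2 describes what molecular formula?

C14H15N2O+

Heavy atoms from the SMILES: 14 C, 2 N, 1 O.
Implicit hydrogens by atom environment:
  8 × C (aromatic): 1 H each → 8
  4 × C (aromatic): no H
  1 × C: 3 H
  1 × C: no H
  1 × N (charge +1): 2 H
  1 × N: 2 H
  1 × O: no H
  Total hydrogens = 15.
Net charge +1.
Molecular formula: C14H15N2O+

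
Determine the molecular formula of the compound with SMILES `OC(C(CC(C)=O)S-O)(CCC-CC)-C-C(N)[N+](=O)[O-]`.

Heavy atoms from the SMILES: 12 C, 2 N, 5 O, 1 S.
Implicit hydrogens by atom environment:
  6 × C: 2 H each → 12
  2 × C: 3 H each → 6
  2 × C: 1 H each → 2
  2 × C: no H
  2 × O: 1 H each → 2
  2 × O: no H
  1 × N: 2 H
  1 × N (charge +1): no H
  1 × O (charge -1): no H
  1 × S: no H
  Total hydrogens = 24.
Molecular formula: C12H24N2O5S

C12H24N2O5S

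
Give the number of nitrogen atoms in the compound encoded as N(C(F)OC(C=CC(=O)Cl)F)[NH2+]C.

The symbol for nitrogen appears 2 times in the SMILES.

2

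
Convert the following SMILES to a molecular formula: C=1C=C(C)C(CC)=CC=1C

C10H14

Heavy atoms from the SMILES: 10 C.
Implicit hydrogens by atom environment:
  3 × C: 3 H each → 9
  3 × C (aromatic): 1 H each → 3
  3 × C (aromatic): no H
  1 × C: 2 H
  Total hydrogens = 14.
Molecular formula: C10H14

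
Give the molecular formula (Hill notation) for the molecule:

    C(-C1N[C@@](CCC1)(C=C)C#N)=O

Heavy atoms from the SMILES: 9 C, 2 N, 1 O.
Implicit hydrogens by atom environment:
  4 × C: 2 H each → 8
  3 × C: 1 H each → 3
  2 × C: no H
  1 × N: 1 H
  1 × N: no H
  1 × O: no H
  Total hydrogens = 12.
Molecular formula: C9H12N2O

C9H12N2O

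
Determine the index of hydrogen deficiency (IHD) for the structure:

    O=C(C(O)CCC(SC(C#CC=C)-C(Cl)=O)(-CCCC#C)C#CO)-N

9

Molecular formula from the SMILES: C18H20ClNO4S.
DoU = (2C + 2 + N − H − X)/2 = (2·18 + 2 + 1 − 20 − 1)/2 = 18/2 = 9.
(Structurally: 0 ring(s) + 9 π bond(s) = 9.)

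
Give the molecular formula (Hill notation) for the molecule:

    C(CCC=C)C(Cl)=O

C6H9ClO

Heavy atoms from the SMILES: 6 C, 1 Cl, 1 O.
Implicit hydrogens by atom environment:
  4 × C: 2 H each → 8
  1 × C: 1 H
  1 × C: no H
  1 × Cl: no H
  1 × O: no H
  Total hydrogens = 9.
Molecular formula: C6H9ClO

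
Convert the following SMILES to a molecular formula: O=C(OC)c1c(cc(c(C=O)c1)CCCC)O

C13H16O4

Heavy atoms from the SMILES: 13 C, 4 O.
Implicit hydrogens by atom environment:
  4 × C (aromatic): no H
  3 × C: 2 H each → 6
  3 × O: no H
  2 × C: 3 H each → 6
  2 × C (aromatic): 1 H each → 2
  1 × C: 1 H
  1 × C: no H
  1 × O: 1 H
  Total hydrogens = 16.
Molecular formula: C13H16O4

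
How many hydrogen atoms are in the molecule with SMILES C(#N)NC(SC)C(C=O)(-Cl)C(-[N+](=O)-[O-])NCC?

Hydrogens are implicit in SMILES; fill each atom to its normal valence:
  3 × C: 1 H each → 3
  2 × C: 3 H each → 6
  2 × C: no H
  2 × N: 1 H each → 2
  2 × O: no H
  1 × C: 2 H
  1 × Cl: no H
  1 × N: no H
  1 × N (charge +1): no H
  1 × O (charge -1): no H
  1 × S: no H
  Total hydrogens = 13.

13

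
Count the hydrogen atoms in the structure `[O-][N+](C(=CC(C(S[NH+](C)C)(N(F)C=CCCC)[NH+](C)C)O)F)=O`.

26

Hydrogens are implicit in SMILES; fill each atom to its normal valence:
  5 × C: 3 H each → 15
  4 × C: 1 H each → 4
  2 × C: 2 H each → 4
  2 × C: no H
  2 × F: no H
  2 × N (charge +1): 1 H each → 2
  1 × N: no H
  1 × N (charge +1): no H
  1 × O: 1 H
  1 × O: no H
  1 × O (charge -1): no H
  1 × S: no H
  Total hydrogens = 26.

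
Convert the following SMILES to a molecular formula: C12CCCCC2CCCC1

Heavy atoms from the SMILES: 10 C.
Implicit hydrogens by atom environment:
  8 × C: 2 H each → 16
  2 × C: 1 H each → 2
  Total hydrogens = 18.
Molecular formula: C10H18

C10H18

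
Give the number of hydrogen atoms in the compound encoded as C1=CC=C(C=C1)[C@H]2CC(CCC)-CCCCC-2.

26

Hydrogens are implicit in SMILES; fill each atom to its normal valence:
  8 × C: 2 H each → 16
  5 × C (aromatic): 1 H each → 5
  2 × C: 1 H each → 2
  1 × C: 3 H
  1 × C (aromatic): no H
  Total hydrogens = 26.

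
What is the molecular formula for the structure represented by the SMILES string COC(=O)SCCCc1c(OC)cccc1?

C12H16O3S

Heavy atoms from the SMILES: 12 C, 3 O, 1 S.
Implicit hydrogens by atom environment:
  4 × C (aromatic): 1 H each → 4
  3 × C: 2 H each → 6
  3 × O: no H
  2 × C: 3 H each → 6
  2 × C (aromatic): no H
  1 × C: no H
  1 × S: no H
  Total hydrogens = 16.
Molecular formula: C12H16O3S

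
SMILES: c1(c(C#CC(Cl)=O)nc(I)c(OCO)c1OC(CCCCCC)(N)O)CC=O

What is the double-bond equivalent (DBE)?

8

Molecular formula from the SMILES: C18H22ClIN2O6.
DoU = (2C + 2 + N − H − X)/2 = (2·18 + 2 + 2 − 22 − 2)/2 = 16/2 = 8.
(Structurally: 1 ring(s) + 7 π bond(s) = 8.)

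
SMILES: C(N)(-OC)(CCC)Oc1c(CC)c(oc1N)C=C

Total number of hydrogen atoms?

Hydrogens are implicit in SMILES; fill each atom to its normal valence:
  4 × C: 2 H each → 8
  4 × C (aromatic): no H
  3 × C: 3 H each → 9
  2 × N: 2 H each → 4
  2 × O: no H
  1 × C: 1 H
  1 × C: no H
  1 × O (aromatic): no H
  Total hydrogens = 22.

22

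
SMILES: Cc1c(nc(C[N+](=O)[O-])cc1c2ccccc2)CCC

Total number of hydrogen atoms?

18

Hydrogens are implicit in SMILES; fill each atom to its normal valence:
  6 × C (aromatic): 1 H each → 6
  5 × C (aromatic): no H
  3 × C: 2 H each → 6
  2 × C: 3 H each → 6
  1 × N (aromatic): no H
  1 × N (charge +1): no H
  1 × O: no H
  1 × O (charge -1): no H
  Total hydrogens = 18.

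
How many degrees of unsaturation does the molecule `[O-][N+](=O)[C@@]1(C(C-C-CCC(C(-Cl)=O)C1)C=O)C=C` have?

5

Molecular formula from the SMILES: C12H16ClNO4.
DoU = (2C + 2 + N − H − X)/2 = (2·12 + 2 + 1 − 16 − 1)/2 = 10/2 = 5.
(Structurally: 1 ring(s) + 4 π bond(s) = 5.)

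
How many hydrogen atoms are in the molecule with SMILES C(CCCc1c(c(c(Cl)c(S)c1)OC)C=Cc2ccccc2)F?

Hydrogens are implicit in SMILES; fill each atom to its normal valence:
  6 × C (aromatic): 1 H each → 6
  6 × C (aromatic): no H
  4 × C: 2 H each → 8
  2 × C: 1 H each → 2
  1 × C: 3 H
  1 × Cl: no H
  1 × F: no H
  1 × O: no H
  1 × S: 1 H
  Total hydrogens = 20.

20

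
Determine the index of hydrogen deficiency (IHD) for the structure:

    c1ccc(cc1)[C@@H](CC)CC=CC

Molecular formula from the SMILES: C13H18.
DoU = (2C + 2 + N − H − X)/2 = (2·13 + 2 + 0 − 18 − 0)/2 = 10/2 = 5.
(Structurally: 1 ring(s) + 4 π bond(s) = 5.)

5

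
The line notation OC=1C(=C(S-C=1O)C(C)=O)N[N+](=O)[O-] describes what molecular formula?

Heavy atoms from the SMILES: 6 C, 2 N, 5 O, 1 S.
Implicit hydrogens by atom environment:
  4 × C (aromatic): no H
  2 × O: 1 H each → 2
  2 × O: no H
  1 × C: 3 H
  1 × C: no H
  1 × N: 1 H
  1 × N (charge +1): no H
  1 × O (charge -1): no H
  1 × S (aromatic): no H
  Total hydrogens = 6.
Molecular formula: C6H6N2O5S

C6H6N2O5S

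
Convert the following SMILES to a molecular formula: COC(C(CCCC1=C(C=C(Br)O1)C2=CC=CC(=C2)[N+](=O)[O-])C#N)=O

C17H15BrN2O5

Heavy atoms from the SMILES: 1 Br, 17 C, 2 N, 5 O.
Implicit hydrogens by atom environment:
  5 × C (aromatic): 1 H each → 5
  5 × C (aromatic): no H
  3 × C: 2 H each → 6
  3 × O: no H
  2 × C: no H
  1 × Br: no H
  1 × C: 3 H
  1 × C: 1 H
  1 × N (charge +1): no H
  1 × N: no H
  1 × O (aromatic): no H
  1 × O (charge -1): no H
  Total hydrogens = 15.
Molecular formula: C17H15BrN2O5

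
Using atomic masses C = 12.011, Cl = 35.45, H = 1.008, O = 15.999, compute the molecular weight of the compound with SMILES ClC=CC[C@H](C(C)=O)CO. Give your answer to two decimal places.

Molecular formula: C7H11ClO2.
M = 7×12.011 + 1×35.45 + 11×1.008 + 2×15.999 = 162.61 g/mol.

162.61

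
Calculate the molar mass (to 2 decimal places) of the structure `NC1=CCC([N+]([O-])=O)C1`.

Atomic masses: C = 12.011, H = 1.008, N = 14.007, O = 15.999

128.13

Molecular formula: C5H8N2O2.
M = 5×12.011 + 8×1.008 + 2×14.007 + 2×15.999 = 128.13 g/mol.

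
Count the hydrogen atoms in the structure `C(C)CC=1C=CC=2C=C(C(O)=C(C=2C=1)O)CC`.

Hydrogens are implicit in SMILES; fill each atom to its normal valence:
  6 × C (aromatic): no H
  4 × C (aromatic): 1 H each → 4
  3 × C: 2 H each → 6
  2 × C: 3 H each → 6
  2 × O: 1 H each → 2
  Total hydrogens = 18.

18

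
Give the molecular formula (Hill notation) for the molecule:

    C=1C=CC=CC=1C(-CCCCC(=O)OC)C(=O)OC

Heavy atoms from the SMILES: 15 C, 4 O.
Implicit hydrogens by atom environment:
  5 × C (aromatic): 1 H each → 5
  4 × C: 2 H each → 8
  4 × O: no H
  2 × C: 3 H each → 6
  2 × C: no H
  1 × C: 1 H
  1 × C (aromatic): no H
  Total hydrogens = 20.
Molecular formula: C15H20O4

C15H20O4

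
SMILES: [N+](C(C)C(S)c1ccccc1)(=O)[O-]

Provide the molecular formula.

Heavy atoms from the SMILES: 9 C, 1 N, 2 O, 1 S.
Implicit hydrogens by atom environment:
  5 × C (aromatic): 1 H each → 5
  2 × C: 1 H each → 2
  1 × C: 3 H
  1 × C (aromatic): no H
  1 × N (charge +1): no H
  1 × O: no H
  1 × O (charge -1): no H
  1 × S: 1 H
  Total hydrogens = 11.
Molecular formula: C9H11NO2S

C9H11NO2S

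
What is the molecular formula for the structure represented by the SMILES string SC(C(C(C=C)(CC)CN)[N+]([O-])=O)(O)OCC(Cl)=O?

Heavy atoms from the SMILES: 10 C, 1 Cl, 2 N, 5 O, 1 S.
Implicit hydrogens by atom environment:
  4 × C: 2 H each → 8
  3 × C: no H
  3 × O: no H
  2 × C: 1 H each → 2
  1 × C: 3 H
  1 × Cl: no H
  1 × N: 2 H
  1 × N (charge +1): no H
  1 × O: 1 H
  1 × O (charge -1): no H
  1 × S: 1 H
  Total hydrogens = 17.
Molecular formula: C10H17ClN2O5S

C10H17ClN2O5S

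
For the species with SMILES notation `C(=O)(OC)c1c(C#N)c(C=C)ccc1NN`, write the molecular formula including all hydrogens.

C11H11N3O2

Heavy atoms from the SMILES: 11 C, 3 N, 2 O.
Implicit hydrogens by atom environment:
  4 × C (aromatic): no H
  2 × C (aromatic): 1 H each → 2
  2 × C: no H
  2 × O: no H
  1 × C: 3 H
  1 × C: 2 H
  1 × C: 1 H
  1 × N: 2 H
  1 × N: 1 H
  1 × N: no H
  Total hydrogens = 11.
Molecular formula: C11H11N3O2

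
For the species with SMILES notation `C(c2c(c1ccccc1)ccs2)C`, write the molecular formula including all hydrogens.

C12H12S

Heavy atoms from the SMILES: 12 C, 1 S.
Implicit hydrogens by atom environment:
  7 × C (aromatic): 1 H each → 7
  3 × C (aromatic): no H
  1 × C: 3 H
  1 × C: 2 H
  1 × S (aromatic): no H
  Total hydrogens = 12.
Molecular formula: C12H12S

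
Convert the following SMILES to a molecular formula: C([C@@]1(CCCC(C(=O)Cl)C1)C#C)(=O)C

Heavy atoms from the SMILES: 11 C, 1 Cl, 2 O.
Implicit hydrogens by atom environment:
  4 × C: 2 H each → 8
  4 × C: no H
  2 × C: 1 H each → 2
  2 × O: no H
  1 × C: 3 H
  1 × Cl: no H
  Total hydrogens = 13.
Molecular formula: C11H13ClO2

C11H13ClO2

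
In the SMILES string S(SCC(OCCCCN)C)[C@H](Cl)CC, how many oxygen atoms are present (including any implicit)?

1

The symbol for oxygen appears 1 time in the SMILES.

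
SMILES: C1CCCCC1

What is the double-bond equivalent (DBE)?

Molecular formula from the SMILES: C6H12.
DoU = (2C + 2 + N − H − X)/2 = (2·6 + 2 + 0 − 12 − 0)/2 = 2/2 = 1.
(Structurally: 1 ring(s) + 0 π bond(s) = 1.)

1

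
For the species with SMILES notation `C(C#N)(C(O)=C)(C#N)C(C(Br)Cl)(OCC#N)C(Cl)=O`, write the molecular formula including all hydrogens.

Heavy atoms from the SMILES: 1 Br, 10 C, 2 Cl, 3 N, 3 O.
Implicit hydrogens by atom environment:
  7 × C: no H
  3 × N: no H
  2 × C: 2 H each → 4
  2 × Cl: no H
  2 × O: no H
  1 × Br: no H
  1 × C: 1 H
  1 × O: 1 H
  Total hydrogens = 6.
Molecular formula: C10H6BrCl2N3O3

C10H6BrCl2N3O3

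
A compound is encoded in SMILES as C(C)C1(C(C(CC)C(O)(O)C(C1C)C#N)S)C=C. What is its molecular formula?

Heavy atoms from the SMILES: 14 C, 1 N, 2 O, 1 S.
Implicit hydrogens by atom environment:
  5 × C: 1 H each → 5
  3 × C: 3 H each → 9
  3 × C: 2 H each → 6
  3 × C: no H
  2 × O: 1 H each → 2
  1 × N: no H
  1 × S: 1 H
  Total hydrogens = 23.
Molecular formula: C14H23NO2S

C14H23NO2S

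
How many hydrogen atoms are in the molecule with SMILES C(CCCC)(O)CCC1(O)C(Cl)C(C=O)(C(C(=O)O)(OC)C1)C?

27

Hydrogens are implicit in SMILES; fill each atom to its normal valence:
  6 × C: 2 H each → 12
  4 × C: no H
  3 × C: 3 H each → 9
  3 × C: 1 H each → 3
  3 × O: 1 H each → 3
  3 × O: no H
  1 × Cl: no H
  Total hydrogens = 27.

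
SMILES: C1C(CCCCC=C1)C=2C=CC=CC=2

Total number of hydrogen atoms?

18

Hydrogens are implicit in SMILES; fill each atom to its normal valence:
  5 × C: 2 H each → 10
  5 × C (aromatic): 1 H each → 5
  3 × C: 1 H each → 3
  1 × C (aromatic): no H
  Total hydrogens = 18.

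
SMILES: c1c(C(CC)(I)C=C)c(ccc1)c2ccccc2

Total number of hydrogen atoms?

Hydrogens are implicit in SMILES; fill each atom to its normal valence:
  9 × C (aromatic): 1 H each → 9
  3 × C (aromatic): no H
  2 × C: 2 H each → 4
  1 × C: 3 H
  1 × C: 1 H
  1 × C: no H
  1 × I: no H
  Total hydrogens = 17.

17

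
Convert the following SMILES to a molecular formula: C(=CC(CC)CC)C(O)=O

Heavy atoms from the SMILES: 8 C, 2 O.
Implicit hydrogens by atom environment:
  3 × C: 1 H each → 3
  2 × C: 3 H each → 6
  2 × C: 2 H each → 4
  1 × C: no H
  1 × O: 1 H
  1 × O: no H
  Total hydrogens = 14.
Molecular formula: C8H14O2

C8H14O2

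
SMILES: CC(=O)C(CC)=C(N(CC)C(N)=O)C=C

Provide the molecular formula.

Heavy atoms from the SMILES: 11 C, 2 N, 2 O.
Implicit hydrogens by atom environment:
  4 × C: no H
  3 × C: 3 H each → 9
  3 × C: 2 H each → 6
  2 × O: no H
  1 × C: 1 H
  1 × N: 2 H
  1 × N: no H
  Total hydrogens = 18.
Molecular formula: C11H18N2O2

C11H18N2O2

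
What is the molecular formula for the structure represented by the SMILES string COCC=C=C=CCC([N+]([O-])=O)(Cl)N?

C8H11ClN2O3

Heavy atoms from the SMILES: 8 C, 1 Cl, 2 N, 3 O.
Implicit hydrogens by atom environment:
  3 × C: no H
  2 × C: 2 H each → 4
  2 × C: 1 H each → 2
  2 × O: no H
  1 × C: 3 H
  1 × Cl: no H
  1 × N: 2 H
  1 × N (charge +1): no H
  1 × O (charge -1): no H
  Total hydrogens = 11.
Molecular formula: C8H11ClN2O3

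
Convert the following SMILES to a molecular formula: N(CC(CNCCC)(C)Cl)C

Heavy atoms from the SMILES: 8 C, 1 Cl, 2 N.
Implicit hydrogens by atom environment:
  4 × C: 2 H each → 8
  3 × C: 3 H each → 9
  2 × N: 1 H each → 2
  1 × C: no H
  1 × Cl: no H
  Total hydrogens = 19.
Molecular formula: C8H19ClN2

C8H19ClN2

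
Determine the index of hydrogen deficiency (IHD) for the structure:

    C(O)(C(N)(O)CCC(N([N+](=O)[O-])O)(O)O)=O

Molecular formula from the SMILES: C5H11N3O8.
DoU = (2C + 2 + N − H − X)/2 = (2·5 + 2 + 3 − 11 − 0)/2 = 4/2 = 2.
(Structurally: 0 ring(s) + 2 π bond(s) = 2.)

2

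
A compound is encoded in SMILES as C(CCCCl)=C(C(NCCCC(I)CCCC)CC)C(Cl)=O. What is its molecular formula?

C17H30Cl2INO

Heavy atoms from the SMILES: 17 C, 2 Cl, 1 I, 1 N, 1 O.
Implicit hydrogens by atom environment:
  10 × C: 2 H each → 20
  3 × C: 1 H each → 3
  2 × C: 3 H each → 6
  2 × C: no H
  2 × Cl: no H
  1 × I: no H
  1 × N: 1 H
  1 × O: no H
  Total hydrogens = 30.
Molecular formula: C17H30Cl2INO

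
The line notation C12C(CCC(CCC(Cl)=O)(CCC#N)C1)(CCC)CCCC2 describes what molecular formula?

Heavy atoms from the SMILES: 19 C, 1 Cl, 1 N, 1 O.
Implicit hydrogens by atom environment:
  13 × C: 2 H each → 26
  4 × C: no H
  1 × C: 3 H
  1 × C: 1 H
  1 × Cl: no H
  1 × N: no H
  1 × O: no H
  Total hydrogens = 30.
Molecular formula: C19H30ClNO

C19H30ClNO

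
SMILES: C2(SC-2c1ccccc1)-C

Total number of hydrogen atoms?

10

Hydrogens are implicit in SMILES; fill each atom to its normal valence:
  5 × C (aromatic): 1 H each → 5
  2 × C: 1 H each → 2
  1 × C: 3 H
  1 × C (aromatic): no H
  1 × S: no H
  Total hydrogens = 10.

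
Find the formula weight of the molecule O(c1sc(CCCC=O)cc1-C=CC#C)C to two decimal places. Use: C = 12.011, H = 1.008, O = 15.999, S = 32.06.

Molecular formula: C13H14O2S.
M = 13×12.011 + 14×1.008 + 2×15.999 + 1×32.06 = 234.31 g/mol.

234.31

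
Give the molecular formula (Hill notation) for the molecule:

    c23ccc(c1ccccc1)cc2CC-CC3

C16H16

Heavy atoms from the SMILES: 16 C.
Implicit hydrogens by atom environment:
  8 × C (aromatic): 1 H each → 8
  4 × C: 2 H each → 8
  4 × C (aromatic): no H
  Total hydrogens = 16.
Molecular formula: C16H16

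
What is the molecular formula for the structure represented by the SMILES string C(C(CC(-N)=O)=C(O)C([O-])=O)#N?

Heavy atoms from the SMILES: 6 C, 2 N, 4 O.
Implicit hydrogens by atom environment:
  5 × C: no H
  2 × O: no H
  1 × C: 2 H
  1 × N: 2 H
  1 × N: no H
  1 × O: 1 H
  1 × O (charge -1): no H
  Total hydrogens = 5.
Net charge -1.
Molecular formula: C6H5N2O4-

C6H5N2O4-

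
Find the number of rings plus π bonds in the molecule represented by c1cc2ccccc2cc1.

7

Molecular formula from the SMILES: C10H8.
DoU = (2C + 2 + N − H − X)/2 = (2·10 + 2 + 0 − 8 − 0)/2 = 14/2 = 7.
(Structurally: 2 ring(s) + 5 π bond(s) = 7.)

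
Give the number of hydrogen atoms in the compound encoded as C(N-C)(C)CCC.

Hydrogens are implicit in SMILES; fill each atom to its normal valence:
  3 × C: 3 H each → 9
  2 × C: 2 H each → 4
  1 × C: 1 H
  1 × N: 1 H
  Total hydrogens = 15.

15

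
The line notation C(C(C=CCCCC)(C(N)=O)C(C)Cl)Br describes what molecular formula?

C11H19BrClNO

Heavy atoms from the SMILES: 1 Br, 11 C, 1 Cl, 1 N, 1 O.
Implicit hydrogens by atom environment:
  4 × C: 2 H each → 8
  3 × C: 1 H each → 3
  2 × C: 3 H each → 6
  2 × C: no H
  1 × Br: no H
  1 × Cl: no H
  1 × N: 2 H
  1 × O: no H
  Total hydrogens = 19.
Molecular formula: C11H19BrClNO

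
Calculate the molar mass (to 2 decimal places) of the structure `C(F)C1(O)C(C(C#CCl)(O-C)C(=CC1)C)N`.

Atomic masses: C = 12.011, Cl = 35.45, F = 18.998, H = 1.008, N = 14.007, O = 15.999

Molecular formula: C11H15ClFNO2.
M = 11×12.011 + 1×35.45 + 1×18.998 + 15×1.008 + 1×14.007 + 2×15.999 = 247.69 g/mol.

247.69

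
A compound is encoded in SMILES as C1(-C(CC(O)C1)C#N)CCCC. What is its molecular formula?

C10H17NO

Heavy atoms from the SMILES: 10 C, 1 N, 1 O.
Implicit hydrogens by atom environment:
  5 × C: 2 H each → 10
  3 × C: 1 H each → 3
  1 × C: 3 H
  1 × C: no H
  1 × N: no H
  1 × O: 1 H
  Total hydrogens = 17.
Molecular formula: C10H17NO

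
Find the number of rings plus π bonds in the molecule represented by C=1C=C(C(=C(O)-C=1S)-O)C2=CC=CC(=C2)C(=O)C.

9

Molecular formula from the SMILES: C14H12O3S.
DoU = (2C + 2 + N − H − X)/2 = (2·14 + 2 + 0 − 12 − 0)/2 = 18/2 = 9.
(Structurally: 2 ring(s) + 7 π bond(s) = 9.)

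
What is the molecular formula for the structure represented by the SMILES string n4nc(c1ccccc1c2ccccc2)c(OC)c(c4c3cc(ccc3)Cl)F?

Heavy atoms from the SMILES: 23 C, 1 Cl, 1 F, 2 N, 1 O.
Implicit hydrogens by atom environment:
  13 × C (aromatic): 1 H each → 13
  9 × C (aromatic): no H
  2 × N (aromatic): no H
  1 × C: 3 H
  1 × Cl: no H
  1 × F: no H
  1 × O: no H
  Total hydrogens = 16.
Molecular formula: C23H16ClFN2O

C23H16ClFN2O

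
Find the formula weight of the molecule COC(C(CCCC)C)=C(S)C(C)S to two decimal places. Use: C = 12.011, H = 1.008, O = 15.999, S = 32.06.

234.42

Molecular formula: C11H22OS2.
M = 11×12.011 + 22×1.008 + 1×15.999 + 2×32.06 = 234.42 g/mol.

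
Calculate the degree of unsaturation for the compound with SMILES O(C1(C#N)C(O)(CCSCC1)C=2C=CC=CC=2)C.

Molecular formula from the SMILES: C14H17NO2S.
DoU = (2C + 2 + N − H − X)/2 = (2·14 + 2 + 1 − 17 − 0)/2 = 14/2 = 7.
(Structurally: 2 ring(s) + 5 π bond(s) = 7.)

7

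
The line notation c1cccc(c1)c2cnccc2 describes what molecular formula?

C11H9N

Heavy atoms from the SMILES: 11 C, 1 N.
Implicit hydrogens by atom environment:
  9 × C (aromatic): 1 H each → 9
  2 × C (aromatic): no H
  1 × N (aromatic): no H
  Total hydrogens = 9.
Molecular formula: C11H9N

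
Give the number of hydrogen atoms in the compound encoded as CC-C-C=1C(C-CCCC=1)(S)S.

18

Hydrogens are implicit in SMILES; fill each atom to its normal valence:
  6 × C: 2 H each → 12
  2 × C: no H
  2 × S: 1 H each → 2
  1 × C: 3 H
  1 × C: 1 H
  Total hydrogens = 18.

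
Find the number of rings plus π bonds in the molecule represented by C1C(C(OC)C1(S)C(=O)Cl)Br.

2

Molecular formula from the SMILES: C6H8BrClO2S.
DoU = (2C + 2 + N − H − X)/2 = (2·6 + 2 + 0 − 8 − 2)/2 = 4/2 = 2.
(Structurally: 1 ring(s) + 1 π bond(s) = 2.)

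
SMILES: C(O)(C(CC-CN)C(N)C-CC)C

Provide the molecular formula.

Heavy atoms from the SMILES: 10 C, 2 N, 1 O.
Implicit hydrogens by atom environment:
  5 × C: 2 H each → 10
  3 × C: 1 H each → 3
  2 × C: 3 H each → 6
  2 × N: 2 H each → 4
  1 × O: 1 H
  Total hydrogens = 24.
Molecular formula: C10H24N2O

C10H24N2O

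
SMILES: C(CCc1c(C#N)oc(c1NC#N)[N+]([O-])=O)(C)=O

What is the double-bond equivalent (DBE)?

9

Molecular formula from the SMILES: C10H8N4O4.
DoU = (2C + 2 + N − H − X)/2 = (2·10 + 2 + 4 − 8 − 0)/2 = 18/2 = 9.
(Structurally: 1 ring(s) + 8 π bond(s) = 9.)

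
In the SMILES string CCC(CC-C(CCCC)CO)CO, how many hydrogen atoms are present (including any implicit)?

26

Hydrogens are implicit in SMILES; fill each atom to its normal valence:
  8 × C: 2 H each → 16
  2 × C: 3 H each → 6
  2 × C: 1 H each → 2
  2 × O: 1 H each → 2
  Total hydrogens = 26.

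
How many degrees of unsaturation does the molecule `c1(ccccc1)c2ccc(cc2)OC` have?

8

Molecular formula from the SMILES: C13H12O.
DoU = (2C + 2 + N − H − X)/2 = (2·13 + 2 + 0 − 12 − 0)/2 = 16/2 = 8.
(Structurally: 2 ring(s) + 6 π bond(s) = 8.)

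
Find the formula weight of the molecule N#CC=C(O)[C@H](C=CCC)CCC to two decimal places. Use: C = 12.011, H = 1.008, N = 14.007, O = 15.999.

179.26

Molecular formula: C11H17NO.
M = 11×12.011 + 17×1.008 + 1×14.007 + 1×15.999 = 179.26 g/mol.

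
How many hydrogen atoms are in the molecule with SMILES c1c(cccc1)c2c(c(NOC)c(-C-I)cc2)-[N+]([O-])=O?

13

Hydrogens are implicit in SMILES; fill each atom to its normal valence:
  7 × C (aromatic): 1 H each → 7
  5 × C (aromatic): no H
  2 × O: no H
  1 × C: 3 H
  1 × C: 2 H
  1 × I: no H
  1 × N: 1 H
  1 × N (charge +1): no H
  1 × O (charge -1): no H
  Total hydrogens = 13.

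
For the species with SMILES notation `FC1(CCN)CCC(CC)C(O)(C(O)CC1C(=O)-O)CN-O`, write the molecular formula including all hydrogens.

C14H27FN2O5

Heavy atoms from the SMILES: 14 C, 1 F, 2 N, 5 O.
Implicit hydrogens by atom environment:
  7 × C: 2 H each → 14
  4 × O: 1 H each → 4
  3 × C: 1 H each → 3
  3 × C: no H
  1 × C: 3 H
  1 × F: no H
  1 × N: 2 H
  1 × N: 1 H
  1 × O: no H
  Total hydrogens = 27.
Molecular formula: C14H27FN2O5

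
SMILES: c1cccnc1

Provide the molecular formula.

C5H5N

Heavy atoms from the SMILES: 5 C, 1 N.
Implicit hydrogens by atom environment:
  5 × C (aromatic): 1 H each → 5
  1 × N (aromatic): no H
  Total hydrogens = 5.
Molecular formula: C5H5N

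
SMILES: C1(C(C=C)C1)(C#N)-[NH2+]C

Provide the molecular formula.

Heavy atoms from the SMILES: 7 C, 2 N.
Implicit hydrogens by atom environment:
  2 × C: 2 H each → 4
  2 × C: 1 H each → 2
  2 × C: no H
  1 × C: 3 H
  1 × N (charge +1): 2 H
  1 × N: no H
  Total hydrogens = 11.
Net charge +1.
Molecular formula: C7H11N2+

C7H11N2+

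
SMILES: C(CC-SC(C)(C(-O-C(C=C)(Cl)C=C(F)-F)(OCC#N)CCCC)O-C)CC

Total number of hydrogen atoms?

32

Hydrogens are implicit in SMILES; fill each atom to its normal valence:
  9 × C: 2 H each → 18
  5 × C: no H
  4 × C: 3 H each → 12
  3 × O: no H
  2 × C: 1 H each → 2
  2 × F: no H
  1 × Cl: no H
  1 × N: no H
  1 × S: no H
  Total hydrogens = 32.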